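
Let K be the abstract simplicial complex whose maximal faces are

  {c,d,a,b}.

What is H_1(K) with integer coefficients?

Order the vertices as a < b < c < d. Listing each simplex with vertices in this order, K has dimension 3 with simplices:

  0-simplices (4): a, b, c, d
  1-simplices (6): ab, ac, ad, bc, bd, cd
  2-simplices (4): abc, abd, acd, bcd
  3-simplices (1): abcd

so the chain groups are C_0 ≅ Z^4, C_1 ≅ Z^6, C_2 ≅ Z^4, C_3 ≅ Z^1.

∂_1: C_1 → C_0 sends each edge [p,q] (with p < q) to q − p. For instance
  ∂bd = d − b.
As a 4×6 matrix over Z this has rank 3, with invariant factors (1,1,1).

The boundary map ∂_2: C_2 → C_1 maps a triangle to the signed sum of its edges. For instance
  ∂abc = bc − ac + ab,
  ∂acd = cd − ad + ac.
The resulting 6×4 matrix has rank 3, and its Smith normal form has invariant factors (1,1,1).

∂_3: C_3 → C_2 sends each 3-simplex σ to the alternating sum Σ_i (−1)^i (σ with its i-th vertex removed). For instance
  ∂abcd = bcd − acd + abd − abc.
The 4×1 boundary matrix has rank 1 and Smith normal form diag(1).

Now H_k = ker ∂_k / im ∂_{k+1}, so:

  H_1: rank ker ∂_1 − rank ∂_2 = (6 − 3) − 3 = 0, and the invariant factors of ∂_2 are all 1, so H_1 = 0.

(K is a triangulation of the 3-simplex.)

H_1 = 0.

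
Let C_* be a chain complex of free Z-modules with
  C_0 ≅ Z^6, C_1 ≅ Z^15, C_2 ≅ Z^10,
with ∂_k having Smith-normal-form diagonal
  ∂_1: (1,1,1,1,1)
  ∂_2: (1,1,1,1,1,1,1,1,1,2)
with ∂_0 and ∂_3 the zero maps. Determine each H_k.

H_0 = Z,  H_1 = Z_2,  H_2 = 0.

H_0: b_0 = 6 − 0 − 5 = 1; torsion from ∂_1 factors > 1: none. So H_0 = Z.
H_1: b_1 = 15 − 5 − 10 = 0; torsion from ∂_2 factors > 1: [2]. So H_1 = Z_2.
H_2: b_2 = 10 − 10 − 0 = 0; torsion from ∂_3 factors > 1: none. So H_2 = 0.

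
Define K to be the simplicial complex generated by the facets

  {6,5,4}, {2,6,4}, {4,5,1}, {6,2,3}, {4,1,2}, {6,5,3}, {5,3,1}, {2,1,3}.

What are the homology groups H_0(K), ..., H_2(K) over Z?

Take the total order 1 < 2 < 3 < 4 < 5 < 6 on the vertex set. Then K (dimension 2) consists of the simplices:

  0-simplices (6): [1], [2], [3], [4], [5], [6]
  1-simplices (12): [1,2], [1,3], [1,4], [1,5], [2,3], [2,4], [2,6], [3,5], [3,6], [4,5], [4,6], [5,6]
  2-simplices (8): [1,2,3], [1,2,4], [1,3,5], [1,4,5], [2,3,6], [2,4,6], [3,5,6], [4,5,6]

so the chain groups are C_0 ≅ Z^6, C_1 ≅ Z^12, C_2 ≅ Z^8.

∂_1: C_1 → C_0 is given by ∂[p,q] = [q] − [p]. For instance
  ∂[1,5] = [5] − [1].
This gives a 6×12 integer matrix of rank 5; reducing to Smith normal form yields diagonal entries (1,1,1,1,1).

Boundary ∂_2: C_2 → C_1 sends each 2-simplex [p,q,r] to [q,r] − [p,r] + [p,q]. For instance
  ∂[1,4,5] = [4,5] − [1,5] + [1,4],
  ∂[2,3,6] = [3,6] − [2,6] + [2,3].
As a 12×8 matrix over Z this has rank 7, with invariant factors (1,1,1,1,1,1,1).

Reading off H_k = ker ∂_k / im ∂_{k+1}:

  H_0: rank C_0 − rank ∂_1 = 6 − 5 = 1, and the invariant factors of ∂_1 are all 1, so H_0 = Z.
  H_1: rank ker ∂_1 − rank ∂_2 = (12 − 5) − 7 = 0, and the invariant factors of ∂_2 are all 1, so H_1 = 0.
  H_2: rank ker ∂_2 − rank ∂_3 = (8 − 7) − 0 = 1, and there is no ∂_3, so H_2 = Z.

(K is a triangulation of the 2-sphere S^2.)

H_0 ≅ Z,  H_1 = 0,  H_2 ≅ Z.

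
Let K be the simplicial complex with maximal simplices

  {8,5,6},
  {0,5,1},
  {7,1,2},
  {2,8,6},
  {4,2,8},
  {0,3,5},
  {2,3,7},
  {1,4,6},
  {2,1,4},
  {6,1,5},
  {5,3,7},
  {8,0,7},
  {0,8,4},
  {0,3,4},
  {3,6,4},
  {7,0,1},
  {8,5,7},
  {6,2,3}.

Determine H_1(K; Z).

H_1 = Z ⊕ Z/2.

Order the vertices as 0 < 1 < 2 < 3 < 4 < 5 < 6 < 7 < 8. Listing each simplex with vertices in this order, K has dimension 2 with simplices:

  0-simplices (9): [0], [1], [2], [3], [4], [5], [6], [7], [8]
  1-simplices (27): (27 of them)
  2-simplices (18): [0,1,5], [0,1,7], [0,3,4], [0,3,5], [0,4,8], [0,7,8], [1,2,4], [1,2,7], [1,4,6], [1,5,6], [2,3,6], [2,3,7], [2,4,8], [2,6,8], [3,4,6], [3,5,7], [5,6,8], [5,7,8]

so the chain groups are C_0 ≅ Z^9, C_1 ≅ Z^27, C_2 ≅ Z^18.

∂_1: C_1 → C_0 is given by ∂[p,q] = [q] − [p]. For instance
  ∂[4,6] = [6] − [4].
The 9×27 boundary matrix has rank 8 and Smith normal form diag(1,1,1,1,1,1,1,1).

The boundary map ∂_2: C_2 → C_1 sends each 2-simplex [p,q,r] to [q,r] − [p,r] + [p,q]. For instance
  ∂[1,5,6] = [5,6] − [1,6] + [1,5],
  ∂[3,5,7] = [5,7] − [3,7] + [3,5].
The 27×18 boundary matrix has rank 18 and Smith normal form diag(1,1,1,1,1,1,1,1,1,1,1,1,1,1,1,1,1,2).

From H_k ≅ ker(∂_k) / im(∂_{k+1}) we obtain:

  H_1: rank ker ∂_1 − rank ∂_2 = (27 − 8) − 18 = 1, and ∂_2 has invariant factor 2 > 1, so H_1 ≅ Z ⊕ Z/2.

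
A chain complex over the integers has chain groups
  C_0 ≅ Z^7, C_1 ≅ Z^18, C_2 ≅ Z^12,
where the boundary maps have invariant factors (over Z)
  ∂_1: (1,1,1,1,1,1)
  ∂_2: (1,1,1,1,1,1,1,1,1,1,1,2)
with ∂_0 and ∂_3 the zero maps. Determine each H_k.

H_0: b_0 = 7 − 0 − 6 = 1; torsion from ∂_1 factors > 1: none. So H_0 = Z.
H_1: b_1 = 18 − 6 − 12 = 0; torsion from ∂_2 factors > 1: [2]. So H_1 = Z/2.
H_2: b_2 = 12 − 12 − 0 = 0; torsion from ∂_3 factors > 1: none. So H_2 = 0.

H_0 = Z,  H_1 = Z/2,  H_2 = 0.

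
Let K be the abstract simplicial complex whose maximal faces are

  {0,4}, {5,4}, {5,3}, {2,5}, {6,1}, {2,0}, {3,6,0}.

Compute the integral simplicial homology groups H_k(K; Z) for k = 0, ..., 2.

K has 7 vertices, 9 edges, 1 triangle.
rank ∂_0 = 0, rank ∂_1 = 6 ⇒ b_0 = 7 − 0 − 6 = 1; all invariant factors of ∂_1 are 1 so no torsion. So H_0 ≅ Z.
rank ∂_1 = 6, rank ∂_2 = 1 ⇒ b_1 = 9 − 6 − 1 = 2; all invariant factors of ∂_2 are 1 so no torsion. So H_1 ≅ Z^2.
rank ∂_2 = 1, rank ∂_3 = 0 ⇒ b_2 = 1 − 1 − 0 = 0. So H_2 ≅ 0.

H_0 = Z,  H_1 = Z^2,  H_2 = 0.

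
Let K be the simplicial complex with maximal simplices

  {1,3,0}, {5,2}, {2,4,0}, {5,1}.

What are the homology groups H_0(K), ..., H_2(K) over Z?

H_0 ≅ Z,  H_1 ≅ Z,  H_2 = 0.

K has 6 vertices, 8 edges, 2 triangles.
rank ∂_0 = 0, rank ∂_1 = 5 ⇒ b_0 = 6 − 0 − 5 = 1; all invariant factors of ∂_1 are 1 so no torsion. So H_0 ≅ Z.
rank ∂_1 = 5, rank ∂_2 = 2 ⇒ b_1 = 8 − 5 − 2 = 1; all invariant factors of ∂_2 are 1 so no torsion. So H_1 ≅ Z.
rank ∂_2 = 2, rank ∂_3 = 0 ⇒ b_2 = 2 − 2 − 0 = 0. So H_2 ≅ 0.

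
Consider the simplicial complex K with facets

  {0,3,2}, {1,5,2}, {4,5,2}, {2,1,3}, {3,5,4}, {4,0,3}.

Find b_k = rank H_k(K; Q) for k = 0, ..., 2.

Take the total order 0 < 1 < 2 < 3 < 4 < 5 on the vertex set. Then K (dimension 2) consists of the simplices:

  0-simplices (6): [0], [1], [2], [3], [4], [5]
  1-simplices (12): [0,2], [0,3], [0,4], [1,2], [1,3], [1,5], [2,3], [2,4], [2,5], [3,4], [3,5], [4,5]
  2-simplices (6): [0,2,3], [0,3,4], [1,2,3], [1,2,5], [2,4,5], [3,4,5]

so the chain groups are C_0 ≅ Z^6, C_1 ≅ Z^12, C_2 ≅ Z^6.

∂_1: C_1 → C_0 sends each edge [p,q] (with p < q) to q − p. For instance
  ∂[1,2] = [2] − [1].
As a 6×12 matrix over Z this has rank 5, with invariant factors (1,1,1,1,1).

The boundary map ∂_2: C_2 → C_1 sends each 2-simplex [p,q,r] to [q,r] − [p,r] + [p,q]. For instance
  ∂[2,4,5] = [4,5] − [2,5] + [2,4],
  ∂[1,2,5] = [2,5] − [1,5] + [1,2].
As a 12×6 matrix over Z this has rank 6, with invariant factors (1,1,1,1,1,1).

Now H_k = ker ∂_k / im ∂_{k+1}, so:

  H_0: rank C_0 − rank ∂_1 = 6 − 5 = 1, and the invariant factors of ∂_1 are all 1, so H_0 ≅ Z.
  H_1: rank ker ∂_1 − rank ∂_2 = (12 − 5) − 6 = 1, and the invariant factors of ∂_2 are all 1, so H_1 ≅ Z.
  H_2: rank ker ∂_2 − rank ∂_3 = (6 − 6) − 0 = 0, and there is no ∂_3, so H_2 ≅ 0.

Hence the Betti numbers are b_0 = 1, b_1 = 1, b_2 = 0.

b_0 = 1, b_1 = 1, b_2 = 0.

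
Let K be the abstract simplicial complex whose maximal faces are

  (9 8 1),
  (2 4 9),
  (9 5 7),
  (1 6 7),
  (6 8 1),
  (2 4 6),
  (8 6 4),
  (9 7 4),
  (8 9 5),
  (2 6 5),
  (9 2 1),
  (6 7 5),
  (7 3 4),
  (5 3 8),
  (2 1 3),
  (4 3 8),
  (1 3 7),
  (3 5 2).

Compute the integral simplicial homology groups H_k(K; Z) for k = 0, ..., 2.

Take the total order 1 < 2 < 3 < 4 < 5 < 6 < 7 < 8 < 9 on the vertex set. Then K (dimension 2) consists of the simplices:

  0-simplices (9): [1], [2], [3], [4], [5], [6], [7], [8], [9]
  1-simplices (27): (27 of them)
  2-simplices (18): [1,2,3], [1,2,9], [1,3,7], [1,6,7], [1,6,8], [1,8,9], [2,3,5], [2,4,6], [2,4,9], [2,5,6], [3,4,7], [3,4,8], [3,5,8], [4,6,8], [4,7,9], [5,6,7], [5,7,9], [5,8,9]

Hence C_0 ≅ Z^9, C_1 ≅ Z^27, C_2 ≅ Z^18.

∂_1: C_1 → C_0 is given by ∂[p,q] = [q] − [p]. For instance
  ∂[5,7] = [7] − [5].
The resulting 9×27 matrix has rank 8, and its Smith normal form has invariant factors (1,1,1,1,1,1,1,1).

Boundary ∂_2: C_2 → C_1 acts by ∂[p,q,r] = [q,r] − [p,r] + [p,q]. For instance
  ∂[2,5,6] = [5,6] − [2,6] + [2,5],
  ∂[4,7,9] = [7,9] − [4,9] + [4,7].
As a 27×18 matrix over Z this has rank 17, with invariant factors (1,1,1,1,1,1,1,1,1,1,1,1,1,1,1,1,1).

From H_k ≅ ker(∂_k) / im(∂_{k+1}) we obtain:

  H_0: rank C_0 − rank ∂_1 = 9 − 8 = 1, and the invariant factors of ∂_1 are all 1, so H_0 = Z.
  H_1: rank ker ∂_1 − rank ∂_2 = (27 − 8) − 17 = 2, and the invariant factors of ∂_2 are all 1, so H_1 = Z^2.
  H_2: rank ker ∂_2 − rank ∂_3 = (18 − 17) − 0 = 1, and there is no ∂_3, so H_2 = Z.

H_0 ≅ Z,  H_1 ≅ Z^2,  H_2 ≅ Z.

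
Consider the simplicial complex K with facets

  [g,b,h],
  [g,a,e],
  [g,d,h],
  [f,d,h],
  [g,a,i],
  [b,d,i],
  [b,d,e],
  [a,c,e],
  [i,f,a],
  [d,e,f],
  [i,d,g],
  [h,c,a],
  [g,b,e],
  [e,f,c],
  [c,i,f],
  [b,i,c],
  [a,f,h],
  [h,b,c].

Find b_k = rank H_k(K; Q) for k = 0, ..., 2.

We work with the vertex ordering a < b < c < d < e < f < g < h < i. The simplices of K, each written with vertices in increasing order, are:

  0-simplices (9): a, b, c, d, e, f, g, h, i
  1-simplices (27): ac, ae, af, ag, ah, ai, bc, bd, be, bg, bh, bi, ce, cf, ch, ci, de, df, dg, dh, di, ef, eg, fh, fi, gh, gi
  2-simplices (18): ace, ach, aeg, afh, afi, agi, bch, bci, bde, bdi, beg, bgh, cef, cfi, def, dfh, dgh, dgi

so the chain groups are C_0 ≅ Z^9, C_1 ≅ Z^27, C_2 ≅ Z^18.

Boundary ∂_1: C_1 → C_0 maps an edge to its endpoints' difference, ∂[p,q] = q − p. For instance
  ∂di = i − d.
This gives a 9×27 integer matrix of rank 8; reducing to Smith normal form yields diagonal entries (1,1,1,1,1,1,1,1).

Boundary ∂_2: C_2 → C_1 sends each 2-simplex [p,q,r] to [q,r] − [p,r] + [p,q]. For instance
  ∂def = ef − df + de,
  ∂bde = de − be + bd.
The 27×18 boundary matrix has rank 18 and Smith normal form diag(1,1,1,1,1,1,1,1,1,1,1,1,1,1,1,1,1,2).

Reading off H_k = ker ∂_k / im ∂_{k+1}:

  H_0: rank C_0 − rank ∂_1 = 9 − 8 = 1, and the invariant factors of ∂_1 are all 1, so H_0 ≅ Z.
  H_1: rank ker ∂_1 − rank ∂_2 = (27 − 8) − 18 = 1, and ∂_2 has invariant factor 2 > 1, so H_1 ≅ Z ⊕ Z_2.
  H_2: rank ker ∂_2 − rank ∂_3 = (18 − 18) − 0 = 0, and there is no ∂_3, so H_2 ≅ 0.

As a check, the Euler characteristic is 9 − 27 + 18 = 0, which agrees with 1 − 1 + 0 = 0.

Hence the Betti numbers are b_0 = 1, b_1 = 1, b_2 = 0.

b_0 = 1, b_1 = 1, b_2 = 0.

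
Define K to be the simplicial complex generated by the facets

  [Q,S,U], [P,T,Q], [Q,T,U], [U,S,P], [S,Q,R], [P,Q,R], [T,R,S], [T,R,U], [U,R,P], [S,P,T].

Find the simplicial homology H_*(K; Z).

H_0 = Z,  H_1 = Z/2,  H_2 = 0.

We work with the vertex ordering P < Q < R < S < T < U. The simplices of K, each written with vertices in increasing order, are:

  0-simplices (6): P, Q, R, S, T, U
  1-simplices (15): PQ, PR, PS, PT, PU, QR, QS, QT, QU, RS, RT, RU, ST, SU, TU
  2-simplices (10): PQR, PQT, PRU, PST, PSU, QRS, QSU, QTU, RST, RTU

giving chain groups C_0 ≅ Z^6, C_1 ≅ Z^15, C_2 ≅ Z^10.

∂_1: C_1 → C_0 maps an edge to its endpoints' difference, ∂[p,q] = q − p.
As a 6×15 matrix over Z this has rank 5, with invariant factors (1,1,1,1,1).

The boundary map ∂_2: C_2 → C_1 sends each 2-simplex [p,q,r] to [q,r] − [p,r] + [p,q]. For instance
  ∂PQT = QT − PT + PQ,
  ∂RST = ST − RT + RS.
As a 15×10 matrix over Z this has rank 10, with invariant factors (1,1,1,1,1,1,1,1,1,2).

Computing H_k = (kernel of ∂_k) / (image of ∂_{k+1}):

  H_0: rank C_0 − rank ∂_1 = 6 − 5 = 1, and the invariant factors of ∂_1 are all 1, so H_0 ≅ Z.
  H_1: rank ker ∂_1 − rank ∂_2 = (15 − 5) − 10 = 0, and ∂_2 has invariant factor 2 > 1, so H_1 ≅ Z/2.
  H_2: rank ker ∂_2 − rank ∂_3 = (10 − 10) − 0 = 0, and there is no ∂_3, so H_2 ≅ 0.

(K is a triangulation of the real projective plane RP^2.)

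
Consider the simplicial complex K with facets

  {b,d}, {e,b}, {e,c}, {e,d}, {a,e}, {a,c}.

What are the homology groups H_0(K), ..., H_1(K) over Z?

H_0 ≅ Z,  H_1 ≅ Z^2.

Fix the vertex order a < b < c < d < e and write every simplex with vertices in increasing order. Then dim K = 1 and the simplices of K are:

  0-simplices (5): a, b, c, d, e
  1-simplices (6): ac, ae, bd, be, ce, de

Hence C_0 ≅ Z^5, C_1 ≅ Z^6.

∂_1: C_1 → C_0 sends each edge [p,q] (with p < q) to q − p.
As a 5×6 matrix over Z this has rank 4, with invariant factors (1,1,1,1).

Now H_k = ker ∂_k / im ∂_{k+1}, so:

  H_0: rank C_0 − rank ∂_1 = 5 − 4 = 1, and the invariant factors of ∂_1 are all 1, so H_0 ≅ Z.
  H_1: rank ker ∂_1 − rank ∂_2 = (6 − 4) − 0 = 2, and there is no ∂_2, so H_1 ≅ Z^2.

As a check, the Euler characteristic is 5 − 6 = -1, which agrees with 1 − 2 = -1.
(K is a triangulation of a wedge of 2 circles.)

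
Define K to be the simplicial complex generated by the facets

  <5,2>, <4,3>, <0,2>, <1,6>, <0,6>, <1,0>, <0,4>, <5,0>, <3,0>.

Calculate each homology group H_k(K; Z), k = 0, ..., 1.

H_0 = Z,  H_1 = Z^3.

Order the vertices as 0 < 1 < 2 < 3 < 4 < 5 < 6. Listing each simplex with vertices in this order, K has dimension 1 with simplices:

  0-simplices (7): [0], [1], [2], [3], [4], [5], [6]
  1-simplices (9): [0,1], [0,2], [0,3], [0,4], [0,5], [0,6], [1,6], [2,5], [3,4]

so the chain groups are C_0 ≅ Z^7, C_1 ≅ Z^9.

The boundary map ∂_1: C_1 → C_0 is given by ∂[p,q] = [q] − [p]. For instance
  ∂[2,5] = [5] − [2].
As a 7×9 matrix over Z this has rank 6, with invariant factors (1,1,1,1,1,1).

From H_k ≅ ker(∂_k) / im(∂_{k+1}) we obtain:

  H_0: rank C_0 − rank ∂_1 = 7 − 6 = 1, and the invariant factors of ∂_1 are all 1, so H_0 = Z.
  H_1: rank ker ∂_1 − rank ∂_2 = (9 − 6) − 0 = 3, and there is no ∂_2, so H_1 = Z^3.

As a check, the Euler characteristic is 7 − 9 = -2, which agrees with 1 − 3 = -2.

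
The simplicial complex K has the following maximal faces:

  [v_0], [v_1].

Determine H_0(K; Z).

K has 2 vertices.
rank ∂_0 = 0, rank ∂_1 = 0 ⇒ b_0 = 2 − 0 − 0 = 2. So H_0 = Z^2.

H_0 ≅ Z^2.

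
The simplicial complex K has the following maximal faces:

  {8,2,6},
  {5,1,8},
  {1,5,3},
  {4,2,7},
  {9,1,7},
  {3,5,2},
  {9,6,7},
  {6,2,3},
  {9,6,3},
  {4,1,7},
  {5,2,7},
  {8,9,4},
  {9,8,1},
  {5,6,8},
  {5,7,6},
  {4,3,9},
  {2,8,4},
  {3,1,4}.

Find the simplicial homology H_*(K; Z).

H_0 ≅ Z,  H_1 ≅ Z × Z/2,  H_2 = 0.

Order the vertices as 1 < 2 < 3 < 4 < 5 < 6 < 7 < 8 < 9. Listing each simplex with vertices in this order, K has dimension 2 with simplices:

  0-simplices (9): [1], [2], [3], [4], [5], [6], [7], [8], [9]
  1-simplices (27): (27 of them)
  2-simplices (18): [1,3,4], [1,3,5], [1,4,7], [1,5,8], [1,7,9], [1,8,9], [2,3,5], [2,3,6], [2,4,7], [2,4,8], [2,5,7], [2,6,8], [3,4,9], [3,6,9], [4,8,9], [5,6,7], [5,6,8], [6,7,9]

Hence C_0 ≅ Z^9, C_1 ≅ Z^27, C_2 ≅ Z^18.

∂_1: C_1 → C_0 maps an edge to its endpoints' difference, ∂[p,q] = q − p. For instance
  ∂[7,9] = [9] − [7].
As a 9×27 matrix over Z this has rank 8, with invariant factors (1,1,1,1,1,1,1,1).

∂_2: C_2 → C_1 sends each 2-simplex [p,q,r] to [q,r] − [p,r] + [p,q]. For instance
  ∂[2,3,5] = [3,5] − [2,5] + [2,3],
  ∂[1,5,8] = [5,8] − [1,8] + [1,5].
As a 27×18 matrix over Z this has rank 18, with invariant factors (1,1,1,1,1,1,1,1,1,1,1,1,1,1,1,1,1,2).

Now H_k = ker ∂_k / im ∂_{k+1}, so:

  H_0: rank C_0 − rank ∂_1 = 9 − 8 = 1, and the invariant factors of ∂_1 are all 1, so H_0 = Z.
  H_1: rank ker ∂_1 − rank ∂_2 = (27 − 8) − 18 = 1, and ∂_2 has invariant factor 2 > 1, so H_1 = Z × Z/2.
  H_2: rank ker ∂_2 − rank ∂_3 = (18 − 18) − 0 = 0, and there is no ∂_3, so H_2 = 0.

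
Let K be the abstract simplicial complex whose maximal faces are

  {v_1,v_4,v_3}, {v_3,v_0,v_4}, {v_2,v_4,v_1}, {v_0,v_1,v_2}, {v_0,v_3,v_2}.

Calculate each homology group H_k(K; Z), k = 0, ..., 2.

H_0 ≅ Z,  H_1 ≅ Z,  H_2 = 0.

We work with the vertex ordering v_0 < v_1 < v_2 < v_3 < v_4. The simplices of K, each written with vertices in increasing order, are:

  0-simplices (5): [v_0], [v_1], [v_2], [v_3], [v_4]
  1-simplices (10): [v_0,v_1], [v_0,v_2], [v_0,v_3], [v_0,v_4], [v_1,v_2], [v_1,v_3], [v_1,v_4], [v_2,v_3], [v_2,v_4], [v_3,v_4]
  2-simplices (5): [v_0,v_1,v_2], [v_0,v_2,v_3], [v_0,v_3,v_4], [v_1,v_2,v_4], [v_1,v_3,v_4]

giving chain groups C_0 ≅ Z^5, C_1 ≅ Z^10, C_2 ≅ Z^5.

∂_1: C_1 → C_0 sends each edge [p,q] (with p < q) to q − p. For instance
  ∂[v_0,v_3] = [v_3] − [v_0].
As a 5×10 matrix over Z this has rank 4, with invariant factors (1,1,1,1).

The boundary map ∂_2: C_2 → C_1 sends each 2-simplex [p,q,r] to [q,r] − [p,r] + [p,q]. For instance
  ∂[v_1,v_2,v_4] = [v_2,v_4] − [v_1,v_4] + [v_1,v_2],
  ∂[v_1,v_3,v_4] = [v_3,v_4] − [v_1,v_4] + [v_1,v_3].
This gives a 10×5 integer matrix of rank 5; reducing to Smith normal form yields diagonal entries (1,1,1,1,1).

Now H_k = ker ∂_k / im ∂_{k+1}, so:

  H_0: rank C_0 − rank ∂_1 = 5 − 4 = 1, and the invariant factors of ∂_1 are all 1, so H_0 ≅ Z.
  H_1: rank ker ∂_1 − rank ∂_2 = (10 − 4) − 5 = 1, and the invariant factors of ∂_2 are all 1, so H_1 ≅ Z.
  H_2: rank ker ∂_2 − rank ∂_3 = (5 − 5) − 0 = 0, and there is no ∂_3, so H_2 ≅ 0.

(K is a triangulation of the Möbius band.)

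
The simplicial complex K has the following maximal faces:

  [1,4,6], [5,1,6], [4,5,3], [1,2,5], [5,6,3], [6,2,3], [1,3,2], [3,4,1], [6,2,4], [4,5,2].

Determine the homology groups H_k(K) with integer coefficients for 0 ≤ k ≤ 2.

H_0 = Z,  H_1 = Z_2,  H_2 = 0.

Take the total order 1 < 2 < 3 < 4 < 5 < 6 on the vertex set. Then K (dimension 2) consists of the simplices:

  0-simplices (6): [1], [2], [3], [4], [5], [6]
  1-simplices (15): [1,2], [1,3], [1,4], [1,5], [1,6], [2,3], [2,4], [2,5], [2,6], [3,4], [3,5], [3,6], [4,5], [4,6], [5,6]
  2-simplices (10): [1,2,3], [1,2,5], [1,3,4], [1,4,6], [1,5,6], [2,3,6], [2,4,5], [2,4,6], [3,4,5], [3,5,6]

giving chain groups C_0 ≅ Z^6, C_1 ≅ Z^15, C_2 ≅ Z^10.

The boundary map ∂_1: C_1 → C_0 sends each edge [p,q] (with p < q) to q − p.
The resulting 6×15 matrix has rank 5, and its Smith normal form has invariant factors (1,1,1,1,1).

The boundary map ∂_2: C_2 → C_1 acts by ∂[p,q,r] = [q,r] − [p,r] + [p,q]. For instance
  ∂[3,4,5] = [4,5] − [3,5] + [3,4],
  ∂[3,5,6] = [5,6] − [3,6] + [3,5].
This gives a 15×10 integer matrix of rank 10; reducing to Smith normal form yields diagonal entries (1,1,1,1,1,1,1,1,1,2).

Reading off H_k = ker ∂_k / im ∂_{k+1}:

  H_0: rank C_0 − rank ∂_1 = 6 − 5 = 1, and the invariant factors of ∂_1 are all 1, so H_0 ≅ Z.
  H_1: rank ker ∂_1 − rank ∂_2 = (15 − 5) − 10 = 0, and ∂_2 has invariant factor 2 > 1, so H_1 ≅ Z_2.
  H_2: rank ker ∂_2 − rank ∂_3 = (10 − 10) − 0 = 0, and there is no ∂_3, so H_2 ≅ 0.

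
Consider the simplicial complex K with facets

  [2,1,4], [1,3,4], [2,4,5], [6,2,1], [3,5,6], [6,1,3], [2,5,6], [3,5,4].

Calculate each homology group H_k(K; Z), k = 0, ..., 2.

Order the vertices as 1 < 2 < 3 < 4 < 5 < 6. Listing each simplex with vertices in this order, K has dimension 2 with simplices:

  0-simplices (6): [1], [2], [3], [4], [5], [6]
  1-simplices (12): [1,2], [1,3], [1,4], [1,6], [2,4], [2,5], [2,6], [3,4], [3,5], [3,6], [4,5], [5,6]
  2-simplices (8): [1,2,4], [1,2,6], [1,3,4], [1,3,6], [2,4,5], [2,5,6], [3,4,5], [3,5,6]

Hence C_0 ≅ Z^6, C_1 ≅ Z^12, C_2 ≅ Z^8.

Boundary ∂_1: C_1 → C_0 is given by ∂[p,q] = [q] − [p].
The 6×12 boundary matrix has rank 5 and Smith normal form diag(1,1,1,1,1).

∂_2: C_2 → C_1 acts by ∂[p,q,r] = [q,r] − [p,r] + [p,q]. For instance
  ∂[1,3,4] = [3,4] − [1,4] + [1,3],
  ∂[3,5,6] = [5,6] − [3,6] + [3,5].
The resulting 12×8 matrix has rank 7, and its Smith normal form has invariant factors (1,1,1,1,1,1,1).

Reading off H_k = ker ∂_k / im ∂_{k+1}:

  H_0: rank C_0 − rank ∂_1 = 6 − 5 = 1, and the invariant factors of ∂_1 are all 1, so H_0 ≅ Z.
  H_1: rank ker ∂_1 − rank ∂_2 = (12 − 5) − 7 = 0, and the invariant factors of ∂_2 are all 1, so H_1 ≅ 0.
  H_2: rank ker ∂_2 − rank ∂_3 = (8 − 7) − 0 = 1, and there is no ∂_3, so H_2 ≅ Z.

H_0 ≅ Z,  H_1 = 0,  H_2 ≅ Z.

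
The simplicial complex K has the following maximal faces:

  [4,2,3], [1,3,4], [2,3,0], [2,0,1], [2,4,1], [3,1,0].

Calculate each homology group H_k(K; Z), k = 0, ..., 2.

We work with the vertex ordering 0 < 1 < 2 < 3 < 4. The simplices of K, each written with vertices in increasing order, are:

  0-simplices (5): [0], [1], [2], [3], [4]
  1-simplices (9): [0,1], [0,2], [0,3], [1,2], [1,3], [1,4], [2,3], [2,4], [3,4]
  2-simplices (6): [0,1,2], [0,1,3], [0,2,3], [1,2,4], [1,3,4], [2,3,4]

so the chain groups are C_0 ≅ Z^5, C_1 ≅ Z^9, C_2 ≅ Z^6.

The boundary map ∂_1: C_1 → C_0 is given by ∂[p,q] = [q] − [p]. For instance
  ∂[0,2] = [2] − [0].
The resulting 5×9 matrix has rank 4, and its Smith normal form has invariant factors (1,1,1,1).

The boundary map ∂_2: C_2 → C_1 sends each 2-simplex [p,q,r] to [q,r] − [p,r] + [p,q]. For instance
  ∂[0,2,3] = [2,3] − [0,3] + [0,2],
  ∂[0,1,2] = [1,2] − [0,2] + [0,1].
The resulting 9×6 matrix has rank 5, and its Smith normal form has invariant factors (1,1,1,1,1).

Computing H_k = (kernel of ∂_k) / (image of ∂_{k+1}):

  H_0: rank C_0 − rank ∂_1 = 5 − 4 = 1, and the invariant factors of ∂_1 are all 1, so H_0 = Z.
  H_1: rank ker ∂_1 − rank ∂_2 = (9 − 4) − 5 = 0, and the invariant factors of ∂_2 are all 1, so H_1 = 0.
  H_2: rank ker ∂_2 − rank ∂_3 = (6 − 5) − 0 = 1, and there is no ∂_3, so H_2 = Z.

(K is a triangulation of the 2-sphere S^2.)

H_0 = Z,  H_1 = 0,  H_2 = Z.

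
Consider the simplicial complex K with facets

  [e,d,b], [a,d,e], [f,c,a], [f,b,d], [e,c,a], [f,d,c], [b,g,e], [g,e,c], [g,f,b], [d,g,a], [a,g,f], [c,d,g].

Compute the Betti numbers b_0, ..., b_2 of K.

K has 7 vertices, 18 edges, 12 triangles.
rank ∂_0 = 0, rank ∂_1 = 6 ⇒ b_0 = 7 − 0 − 6 = 1; all invariant factors of ∂_1 are 1 so no torsion. So H_0 ≅ Z.
rank ∂_1 = 6, rank ∂_2 = 12 ⇒ b_1 = 18 − 6 − 12 = 0; ∂_2 has invariant factor(s) [2] giving torsion. So H_1 ≅ Z/2Z.
rank ∂_2 = 12, rank ∂_3 = 0 ⇒ b_2 = 12 − 12 − 0 = 0. So H_2 ≅ 0.

b_0 = 1, b_1 = 0, b_2 = 0.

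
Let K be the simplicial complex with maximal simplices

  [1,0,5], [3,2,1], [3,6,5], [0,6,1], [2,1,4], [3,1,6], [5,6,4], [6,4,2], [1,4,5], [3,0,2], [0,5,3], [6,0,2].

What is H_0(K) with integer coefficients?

H_0 = Z.

Fix the vertex order 0 < 1 < 2 < 3 < 4 < 5 < 6 and write every simplex with vertices in increasing order. Then dim K = 2 and the simplices of K are:

  0-simplices (7): [0], [1], [2], [3], [4], [5], [6]
  1-simplices (18): [0,1], [0,2], [0,3], [0,5], [0,6], [1,2], [1,3], [1,4], [1,5], [1,6], [2,3], [2,4], [2,6], [3,5], [3,6], [4,5], [4,6], [5,6]
  2-simplices (12): [0,1,5], [0,1,6], [0,2,3], [0,2,6], [0,3,5], [1,2,3], [1,2,4], [1,3,6], [1,4,5], [2,4,6], [3,5,6], [4,5,6]

giving chain groups C_0 ≅ Z^7, C_1 ≅ Z^18, C_2 ≅ Z^12.

∂_1: C_1 → C_0 is given by ∂[p,q] = [q] − [p].
The resulting 7×18 matrix has rank 6, and its Smith normal form has invariant factors (1,1,1,1,1,1).

Boundary ∂_2: C_2 → C_1 maps a triangle to the signed sum of its edges. For instance
  ∂[1,4,5] = [4,5] − [1,5] + [1,4],
  ∂[0,2,3] = [2,3] − [0,3] + [0,2].
As a 18×12 matrix over Z this has rank 12, with invariant factors (1,1,1,1,1,1,1,1,1,1,1,2).

Now H_k = ker ∂_k / im ∂_{k+1}, so:

  H_0: rank C_0 − rank ∂_1 = 7 − 6 = 1, and the invariant factors of ∂_1 are all 1, so H_0 = Z.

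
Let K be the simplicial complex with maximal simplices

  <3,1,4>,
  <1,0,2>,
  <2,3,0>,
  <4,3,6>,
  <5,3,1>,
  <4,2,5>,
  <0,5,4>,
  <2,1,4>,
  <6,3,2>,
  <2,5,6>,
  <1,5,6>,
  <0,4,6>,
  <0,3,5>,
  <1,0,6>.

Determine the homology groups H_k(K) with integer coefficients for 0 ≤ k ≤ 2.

Take the total order 0 < 1 < 2 < 3 < 4 < 5 < 6 on the vertex set. Then K (dimension 2) consists of the simplices:

  0-simplices (7): [0], [1], [2], [3], [4], [5], [6]
  1-simplices (21): [0,1], [0,2], [0,3], [0,4], [0,5], [0,6], [1,2], [1,3], [1,4], [1,5], [1,6], [2,3], [2,4], [2,5], [2,6], [3,4], [3,5], [3,6], [4,5], [4,6], [5,6]
  2-simplices (14): [0,1,2], [0,1,6], [0,2,3], [0,3,5], [0,4,5], [0,4,6], [1,2,4], [1,3,4], [1,3,5], [1,5,6], [2,3,6], [2,4,5], [2,5,6], [3,4,6]

so the chain groups are C_0 ≅ Z^7, C_1 ≅ Z^21, C_2 ≅ Z^14.

The boundary map ∂_1: C_1 → C_0 is given by ∂[p,q] = [q] − [p].
This gives a 7×21 integer matrix of rank 6; reducing to Smith normal form yields diagonal entries (1,1,1,1,1,1).

∂_2: C_2 → C_1 maps a triangle to the signed sum of its edges. For instance
  ∂[2,5,6] = [5,6] − [2,6] + [2,5],
  ∂[0,1,2] = [1,2] − [0,2] + [0,1].
This gives a 21×14 integer matrix of rank 13; reducing to Smith normal form yields diagonal entries (1,1,1,1,1,1,1,1,1,1,1,1,1).

Now H_k = ker ∂_k / im ∂_{k+1}, so:

  H_0: rank C_0 − rank ∂_1 = 7 − 6 = 1, and the invariant factors of ∂_1 are all 1, so H_0 ≅ Z.
  H_1: rank ker ∂_1 − rank ∂_2 = (21 − 6) − 13 = 2, and the invariant factors of ∂_2 are all 1, so H_1 ≅ Z^2.
  H_2: rank ker ∂_2 − rank ∂_3 = (14 − 13) − 0 = 1, and there is no ∂_3, so H_2 ≅ Z.

(K is a triangulation of the torus T^2.)

H_0 = Z,  H_1 = Z^2,  H_2 = Z.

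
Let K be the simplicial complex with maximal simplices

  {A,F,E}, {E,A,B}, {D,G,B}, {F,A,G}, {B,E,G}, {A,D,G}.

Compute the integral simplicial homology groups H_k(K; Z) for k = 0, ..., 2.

H_0 ≅ Z,  H_1 ≅ Z,  H_2 = 0.

Order the vertices as A < B < D < E < F < G. Listing each simplex with vertices in this order, K has dimension 2 with simplices:

  0-simplices (6): A, B, D, E, F, G
  1-simplices (12): AB, AD, AE, AF, AG, BD, BE, BG, DG, EF, EG, FG
  2-simplices (6): ABE, ADG, AEF, AFG, BDG, BEG

Hence C_0 ≅ Z^6, C_1 ≅ Z^12, C_2 ≅ Z^6.

The boundary map ∂_1: C_1 → C_0 sends each edge [p,q] (with p < q) to q − p. For instance
  ∂DG = G − D.
As a 6×12 matrix over Z this has rank 5, with invariant factors (1,1,1,1,1).

∂_2: C_2 → C_1 sends each 2-simplex [p,q,r] to [q,r] − [p,r] + [p,q]. For instance
  ∂ABE = BE − AE + AB,
  ∂AEF = EF − AF + AE.
This gives a 12×6 integer matrix of rank 6; reducing to Smith normal form yields diagonal entries (1,1,1,1,1,1).

From H_k ≅ ker(∂_k) / im(∂_{k+1}) we obtain:

  H_0: rank C_0 − rank ∂_1 = 6 − 5 = 1, and the invariant factors of ∂_1 are all 1, so H_0 = Z.
  H_1: rank ker ∂_1 − rank ∂_2 = (12 − 5) − 6 = 1, and the invariant factors of ∂_2 are all 1, so H_1 = Z.
  H_2: rank ker ∂_2 − rank ∂_3 = (6 − 6) − 0 = 0, and there is no ∂_3, so H_2 = 0.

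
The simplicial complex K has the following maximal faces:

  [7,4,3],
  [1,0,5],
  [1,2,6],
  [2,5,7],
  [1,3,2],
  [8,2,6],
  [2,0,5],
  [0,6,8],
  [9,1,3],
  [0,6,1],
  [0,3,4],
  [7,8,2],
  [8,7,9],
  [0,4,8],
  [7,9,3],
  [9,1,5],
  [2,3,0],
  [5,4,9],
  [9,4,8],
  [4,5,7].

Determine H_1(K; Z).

H_1 = Z ⊕ Z/2.

Take the total order 0 < 1 < 2 < 3 < 4 < 5 < 6 < 7 < 8 < 9 on the vertex set. Then K (dimension 2) consists of the simplices:

  0-simplices (10): [0], [1], [2], [3], [4], [5], [6], [7], [8], [9]
  1-simplices (30): (30 of them)
  2-simplices (20): (20 of them)

Hence C_0 ≅ Z^10, C_1 ≅ Z^30, C_2 ≅ Z^20.

The boundary map ∂_1: C_1 → C_0 sends each edge [p,q] (with p < q) to q − p.
The resulting 10×30 matrix has rank 9, and its Smith normal form has invariant factors (1,1,1,1,1,1,1,1,1).

∂_2: C_2 → C_1 sends each 2-simplex [p,q,r] to [q,r] − [p,r] + [p,q]. For instance
  ∂[0,2,3] = [2,3] − [0,3] + [0,2],
  ∂[0,2,5] = [2,5] − [0,5] + [0,2].
As a 30×20 matrix over Z this has rank 20, with invariant factors (1,1,1,1,1,1,1,1,1,1,1,1,1,1,1,1,1,1,1,2).

Reading off H_k = ker ∂_k / im ∂_{k+1}:

  H_1: rank ker ∂_1 − rank ∂_2 = (30 − 9) − 20 = 1, and ∂_2 has invariant factor 2 > 1, so H_1 = Z ⊕ Z/2.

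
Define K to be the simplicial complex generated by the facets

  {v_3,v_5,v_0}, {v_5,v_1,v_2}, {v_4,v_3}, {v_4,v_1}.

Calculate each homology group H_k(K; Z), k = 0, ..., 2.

H_0 ≅ Z,  H_1 ≅ Z,  H_2 = 0.

Fix the vertex order v_0 < v_1 < v_2 < v_3 < v_4 < v_5 and write every simplex with vertices in increasing order. Then dim K = 2 and the simplices of K are:

  0-simplices (6): [v_0], [v_1], [v_2], [v_3], [v_4], [v_5]
  1-simplices (8): [v_0,v_3], [v_0,v_5], [v_1,v_2], [v_1,v_4], [v_1,v_5], [v_2,v_5], [v_3,v_4], [v_3,v_5]
  2-simplices (2): [v_0,v_3,v_5], [v_1,v_2,v_5]

Hence C_0 ≅ Z^6, C_1 ≅ Z^8, C_2 ≅ Z^2.

The boundary map ∂_1: C_1 → C_0 is given by ∂[p,q] = [q] − [p].
This gives a 6×8 integer matrix of rank 5; reducing to Smith normal form yields diagonal entries (1,1,1,1,1).

Boundary ∂_2: C_2 → C_1 acts by ∂[p,q,r] = [q,r] − [p,r] + [p,q]. For instance
  ∂[v_0,v_3,v_5] = [v_3,v_5] − [v_0,v_5] + [v_0,v_3],
  ∂[v_1,v_2,v_5] = [v_2,v_5] − [v_1,v_5] + [v_1,v_2].
The resulting 8×2 matrix has rank 2, and its Smith normal form has invariant factors (1,1).

Now H_k = ker ∂_k / im ∂_{k+1}, so:

  H_0: rank C_0 − rank ∂_1 = 6 − 5 = 1, and the invariant factors of ∂_1 are all 1, so H_0 = Z.
  H_1: rank ker ∂_1 − rank ∂_2 = (8 − 5) − 2 = 1, and the invariant factors of ∂_2 are all 1, so H_1 = Z.
  H_2: rank ker ∂_2 − rank ∂_3 = (2 − 2) − 0 = 0, and there is no ∂_3, so H_2 = 0.

As a check, the Euler characteristic is 6 − 8 + 2 = 0, which agrees with 1 − 1 + 0 = 0.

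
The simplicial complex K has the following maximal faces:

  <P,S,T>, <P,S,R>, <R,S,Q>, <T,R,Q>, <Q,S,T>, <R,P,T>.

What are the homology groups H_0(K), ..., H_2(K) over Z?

H_0 ≅ Z,  H_1 = 0,  H_2 ≅ Z.

Fix the vertex order P < Q < R < S < T and write every simplex with vertices in increasing order. Then dim K = 2 and the simplices of K are:

  0-simplices (5): P, Q, R, S, T
  1-simplices (9): PR, PS, PT, QR, QS, QT, RS, RT, ST
  2-simplices (6): PRS, PRT, PST, QRS, QRT, QST

so the chain groups are C_0 ≅ Z^5, C_1 ≅ Z^9, C_2 ≅ Z^6.

∂_1: C_1 → C_0 sends each edge [p,q] (with p < q) to q − p. For instance
  ∂RT = T − R.
This gives a 5×9 integer matrix of rank 4; reducing to Smith normal form yields diagonal entries (1,1,1,1).

The boundary map ∂_2: C_2 → C_1 sends each 2-simplex [p,q,r] to [q,r] − [p,r] + [p,q]. For instance
  ∂QRT = RT − QT + QR,
  ∂PRT = RT − PT + PR.
The 9×6 boundary matrix has rank 5 and Smith normal form diag(1,1,1,1,1).

From H_k ≅ ker(∂_k) / im(∂_{k+1}) we obtain:

  H_0: rank C_0 − rank ∂_1 = 5 − 4 = 1, and the invariant factors of ∂_1 are all 1, so H_0 = Z.
  H_1: rank ker ∂_1 − rank ∂_2 = (9 − 4) − 5 = 0, and the invariant factors of ∂_2 are all 1, so H_1 = 0.
  H_2: rank ker ∂_2 − rank ∂_3 = (6 − 5) − 0 = 1, and there is no ∂_3, so H_2 = Z.

(K is a triangulation of the 2-sphere S^2.)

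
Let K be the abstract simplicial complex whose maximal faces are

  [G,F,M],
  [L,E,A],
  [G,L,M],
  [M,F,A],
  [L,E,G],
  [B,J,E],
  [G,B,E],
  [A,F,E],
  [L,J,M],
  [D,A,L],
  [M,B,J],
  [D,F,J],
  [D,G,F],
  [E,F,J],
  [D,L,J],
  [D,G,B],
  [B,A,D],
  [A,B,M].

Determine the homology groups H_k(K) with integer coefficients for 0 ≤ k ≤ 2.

H_0 ≅ Z,  H_1 ≅ Z^2,  H_2 ≅ Z.

We work with the vertex ordering A < B < D < E < F < G < J < L < M. The simplices of K, each written with vertices in increasing order, are:

  0-simplices (9): A, B, D, E, F, G, J, L, M
  1-simplices (27): AB, AD, AE, AF, AL, AM, BD, BE, BG, BJ, BM, DF, DG, DJ, DL, EF, EG, EJ, EL, FG, FJ, FM, GL, GM, JL, JM, LM
  2-simplices (18): ABD, ABM, ADL, AEF, AEL, AFM, BDG, BEG, BEJ, BJM, DFG, DFJ, DJL, EFJ, EGL, FGM, GLM, JLM

so the chain groups are C_0 ≅ Z^9, C_1 ≅ Z^27, C_2 ≅ Z^18.

Boundary ∂_1: C_1 → C_0 maps an edge to its endpoints' difference, ∂[p,q] = q − p.
The resulting 9×27 matrix has rank 8, and its Smith normal form has invariant factors (1,1,1,1,1,1,1,1).

The boundary map ∂_2: C_2 → C_1 sends each 2-simplex [p,q,r] to [q,r] − [p,r] + [p,q]. For instance
  ∂GLM = LM − GM + GL,
  ∂BEG = EG − BG + BE.
The resulting 27×18 matrix has rank 17, and its Smith normal form has invariant factors (1,1,1,1,1,1,1,1,1,1,1,1,1,1,1,1,1).

Computing H_k = (kernel of ∂_k) / (image of ∂_{k+1}):

  H_0: rank C_0 − rank ∂_1 = 9 − 8 = 1, and the invariant factors of ∂_1 are all 1, so H_0 = Z.
  H_1: rank ker ∂_1 − rank ∂_2 = (27 − 8) − 17 = 2, and the invariant factors of ∂_2 are all 1, so H_1 = Z^2.
  H_2: rank ker ∂_2 − rank ∂_3 = (18 − 17) − 0 = 1, and there is no ∂_3, so H_2 = Z.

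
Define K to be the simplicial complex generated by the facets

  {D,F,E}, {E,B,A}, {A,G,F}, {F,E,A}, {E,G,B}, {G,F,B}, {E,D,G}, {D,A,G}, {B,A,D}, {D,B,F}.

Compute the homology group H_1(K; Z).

Fix the vertex order A < B < D < E < F < G and write every simplex with vertices in increasing order. Then dim K = 2 and the simplices of K are:

  0-simplices (6): A, B, D, E, F, G
  1-simplices (15): AB, AD, AE, AF, AG, BD, BE, BF, BG, DE, DF, DG, EF, EG, FG
  2-simplices (10): ABD, ABE, ADG, AEF, AFG, BDF, BEG, BFG, DEF, DEG

so the chain groups are C_0 ≅ Z^6, C_1 ≅ Z^15, C_2 ≅ Z^10.

The boundary map ∂_1: C_1 → C_0 sends each edge [p,q] (with p < q) to q − p. For instance
  ∂FG = G − F.
The resulting 6×15 matrix has rank 5, and its Smith normal form has invariant factors (1,1,1,1,1).

Boundary ∂_2: C_2 → C_1 maps a triangle to the signed sum of its edges. For instance
  ∂AEF = EF − AF + AE,
  ∂DEF = EF − DF + DE.
The resulting 15×10 matrix has rank 10, and its Smith normal form has invariant factors (1,1,1,1,1,1,1,1,1,2).

Computing H_k = (kernel of ∂_k) / (image of ∂_{k+1}):

  H_1: rank ker ∂_1 − rank ∂_2 = (15 − 5) − 10 = 0, and ∂_2 has invariant factor 2 > 1, so H_1 ≅ Z_2.

H_1 = Z_2.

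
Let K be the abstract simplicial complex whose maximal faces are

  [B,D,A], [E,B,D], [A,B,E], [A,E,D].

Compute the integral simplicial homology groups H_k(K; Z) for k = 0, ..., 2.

H_0 = Z,  H_1 = 0,  H_2 = Z.

K has 4 vertices, 6 edges, 4 triangles.
rank ∂_0 = 0, rank ∂_1 = 3 ⇒ b_0 = 4 − 0 − 3 = 1; all invariant factors of ∂_1 are 1 so no torsion. So H_0 = Z.
rank ∂_1 = 3, rank ∂_2 = 3 ⇒ b_1 = 6 − 3 − 3 = 0; all invariant factors of ∂_2 are 1 so no torsion. So H_1 = 0.
rank ∂_2 = 3, rank ∂_3 = 0 ⇒ b_2 = 4 − 3 − 0 = 1. So H_2 = Z.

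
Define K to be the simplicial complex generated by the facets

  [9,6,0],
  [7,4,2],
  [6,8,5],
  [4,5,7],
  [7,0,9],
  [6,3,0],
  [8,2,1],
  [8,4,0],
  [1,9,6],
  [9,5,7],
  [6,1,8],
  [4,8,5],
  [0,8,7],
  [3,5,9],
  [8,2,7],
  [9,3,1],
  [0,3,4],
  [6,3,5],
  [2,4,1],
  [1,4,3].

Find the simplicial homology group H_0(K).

H_0 = Z.

Fix the vertex order 0 < 1 < 2 < 3 < 4 < 5 < 6 < 7 < 8 < 9 and write every simplex with vertices in increasing order. Then dim K = 2 and the simplices of K are:

  0-simplices (10): [0], [1], [2], [3], [4], [5], [6], [7], [8], [9]
  1-simplices (30): (30 of them)
  2-simplices (20): (20 of them)

giving chain groups C_0 ≅ Z^10, C_1 ≅ Z^30, C_2 ≅ Z^20.

∂_1: C_1 → C_0 sends each edge [p,q] (with p < q) to q − p.
As a 10×30 matrix over Z this has rank 9, with invariant factors (1,1,1,1,1,1,1,1,1).

Boundary ∂_2: C_2 → C_1 acts by ∂[p,q,r] = [q,r] − [p,r] + [p,q]. For instance
  ∂[1,2,8] = [2,8] − [1,8] + [1,2],
  ∂[1,2,4] = [2,4] − [1,4] + [1,2].
The resulting 30×20 matrix has rank 20, and its Smith normal form has invariant factors (1,1,1,1,1,1,1,1,1,1,1,1,1,1,1,1,1,1,1,2).

Now H_k = ker ∂_k / im ∂_{k+1}, so:

  H_0: rank C_0 − rank ∂_1 = 10 − 9 = 1, and the invariant factors of ∂_1 are all 1, so H_0 ≅ Z.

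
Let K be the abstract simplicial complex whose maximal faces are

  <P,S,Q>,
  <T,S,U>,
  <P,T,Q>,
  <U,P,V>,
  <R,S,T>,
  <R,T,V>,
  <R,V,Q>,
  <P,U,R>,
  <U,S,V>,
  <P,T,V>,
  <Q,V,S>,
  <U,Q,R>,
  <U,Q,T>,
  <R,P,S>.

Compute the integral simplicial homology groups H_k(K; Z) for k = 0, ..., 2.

Order the vertices as P < Q < R < S < T < U < V. Listing each simplex with vertices in this order, K has dimension 2 with simplices:

  0-simplices (7): P, Q, R, S, T, U, V
  1-simplices (21): PQ, PR, PS, PT, PU, PV, QR, QS, QT, QU, QV, RS, RT, RU, RV, ST, SU, SV, TU, TV, UV
  2-simplices (14): PQS, PQT, PRS, PRU, PTV, PUV, QRU, QRV, QSV, QTU, RST, RTV, STU, SUV

Hence C_0 ≅ Z^7, C_1 ≅ Z^21, C_2 ≅ Z^14.

The boundary map ∂_1: C_1 → C_0 maps an edge to its endpoints' difference, ∂[p,q] = q − p. For instance
  ∂SV = V − S.
The resulting 7×21 matrix has rank 6, and its Smith normal form has invariant factors (1,1,1,1,1,1).

∂_2: C_2 → C_1 maps a triangle to the signed sum of its edges. For instance
  ∂RTV = TV − RV + RT,
  ∂QRU = RU − QU + QR.
As a 21×14 matrix over Z this has rank 13, with invariant factors (1,1,1,1,1,1,1,1,1,1,1,1,1).

Now H_k = ker ∂_k / im ∂_{k+1}, so:

  H_0: rank C_0 − rank ∂_1 = 7 − 6 = 1, and the invariant factors of ∂_1 are all 1, so H_0 = Z.
  H_1: rank ker ∂_1 − rank ∂_2 = (21 − 6) − 13 = 2, and the invariant factors of ∂_2 are all 1, so H_1 = Z^2.
  H_2: rank ker ∂_2 − rank ∂_3 = (14 − 13) − 0 = 1, and there is no ∂_3, so H_2 = Z.

As a check, the Euler characteristic is 7 − 21 + 14 = 0, which agrees with 1 − 2 + 1 = 0.

H_0 ≅ Z,  H_1 ≅ Z^2,  H_2 ≅ Z.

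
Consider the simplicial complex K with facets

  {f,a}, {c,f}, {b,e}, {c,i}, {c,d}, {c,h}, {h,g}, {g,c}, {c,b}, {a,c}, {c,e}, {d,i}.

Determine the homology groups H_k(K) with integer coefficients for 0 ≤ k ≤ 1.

H_0 = Z,  H_1 = Z^4.

Order the vertices as a < b < c < d < e < f < g < h < i. Listing each simplex with vertices in this order, K has dimension 1 with simplices:

  0-simplices (9): a, b, c, d, e, f, g, h, i
  1-simplices (12): ac, af, bc, be, cd, ce, cf, cg, ch, ci, di, gh

Hence C_0 ≅ Z^9, C_1 ≅ Z^12.

The boundary map ∂_1: C_1 → C_0 is given by ∂[p,q] = [q] − [p].
The resulting 9×12 matrix has rank 8, and its Smith normal form has invariant factors (1,1,1,1,1,1,1,1).

Computing H_k = (kernel of ∂_k) / (image of ∂_{k+1}):

  H_0: rank C_0 − rank ∂_1 = 9 − 8 = 1, and the invariant factors of ∂_1 are all 1, so H_0 ≅ Z.
  H_1: rank ker ∂_1 − rank ∂_2 = (12 − 8) − 0 = 4, and there is no ∂_2, so H_1 ≅ Z^4.

(K is a triangulation of a wedge of 4 circles.)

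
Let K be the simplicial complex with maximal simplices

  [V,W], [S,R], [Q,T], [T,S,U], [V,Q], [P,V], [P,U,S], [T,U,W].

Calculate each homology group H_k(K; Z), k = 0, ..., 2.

H_0 = Z,  H_1 = Z^2,  H_2 = 0.

K has 8 vertices, 12 edges, 3 triangles.
rank ∂_0 = 0, rank ∂_1 = 7 ⇒ b_0 = 8 − 0 − 7 = 1; all invariant factors of ∂_1 are 1 so no torsion. So H_0 ≅ Z.
rank ∂_1 = 7, rank ∂_2 = 3 ⇒ b_1 = 12 − 7 − 3 = 2; all invariant factors of ∂_2 are 1 so no torsion. So H_1 ≅ Z^2.
rank ∂_2 = 3, rank ∂_3 = 0 ⇒ b_2 = 3 − 3 − 0 = 0. So H_2 ≅ 0.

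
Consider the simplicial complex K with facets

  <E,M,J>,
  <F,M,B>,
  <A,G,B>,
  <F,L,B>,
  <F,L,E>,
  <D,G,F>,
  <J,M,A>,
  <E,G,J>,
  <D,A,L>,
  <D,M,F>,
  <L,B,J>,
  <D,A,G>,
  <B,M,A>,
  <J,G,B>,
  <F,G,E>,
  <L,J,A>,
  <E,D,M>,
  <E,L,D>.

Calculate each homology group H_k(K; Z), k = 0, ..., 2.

H_0 ≅ Z,  H_1 ≅ Z ⊕ Z_2,  H_2 = 0.

Take the total order A < B < D < E < F < G < J < L < M on the vertex set. Then K (dimension 2) consists of the simplices:

  0-simplices (9): A, B, D, E, F, G, J, L, M
  1-simplices (27): AB, AD, AG, AJ, AL, AM, BF, BG, BJ, BL, BM, DE, DF, DG, DL, DM, EF, EG, EJ, EL, EM, FG, FL, FM, GJ, JL, JM
  2-simplices (18): ABG, ABM, ADG, ADL, AJL, AJM, BFL, BFM, BGJ, BJL, DEL, DEM, DFG, DFM, EFG, EFL, EGJ, EJM

so the chain groups are C_0 ≅ Z^9, C_1 ≅ Z^27, C_2 ≅ Z^18.

The boundary map ∂_1: C_1 → C_0 maps an edge to its endpoints' difference, ∂[p,q] = q − p.
The resulting 9×27 matrix has rank 8, and its Smith normal form has invariant factors (1,1,1,1,1,1,1,1).

∂_2: C_2 → C_1 maps a triangle to the signed sum of its edges. For instance
  ∂DEL = EL − DL + DE,
  ∂EFL = FL − EL + EF.
This gives a 27×18 integer matrix of rank 18; reducing to Smith normal form yields diagonal entries (1,1,1,1,1,1,1,1,1,1,1,1,1,1,1,1,1,2).

From H_k ≅ ker(∂_k) / im(∂_{k+1}) we obtain:

  H_0: rank C_0 − rank ∂_1 = 9 − 8 = 1, and the invariant factors of ∂_1 are all 1, so H_0 ≅ Z.
  H_1: rank ker ∂_1 − rank ∂_2 = (27 − 8) − 18 = 1, and ∂_2 has invariant factor 2 > 1, so H_1 ≅ Z ⊕ Z_2.
  H_2: rank ker ∂_2 − rank ∂_3 = (18 − 18) − 0 = 0, and there is no ∂_3, so H_2 ≅ 0.

As a check, the Euler characteristic is 9 − 27 + 18 = 0, which agrees with 1 − 1 + 0 = 0.
(K is a triangulation of the Klein bottle.)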